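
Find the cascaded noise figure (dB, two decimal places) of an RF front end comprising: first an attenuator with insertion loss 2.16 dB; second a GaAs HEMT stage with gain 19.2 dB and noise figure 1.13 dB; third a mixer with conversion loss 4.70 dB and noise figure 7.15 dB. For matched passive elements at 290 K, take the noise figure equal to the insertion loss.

Convert to linear (a loss of L dB is a gain of −L dB): F_i = 10^(NF_i/10), G_i = 10^(G_i,dB/10)
  Stage 1: F_1 = 10^(2.16/10) = 1.644, G_1 = 10^(−2.16/10) = 0.6081
  Stage 2: F_2 = 10^(1.13/10) = 1.297, G_2 = 10^(19.2/10) = 83.18
  Stage 3: F_3 = 10^(7.15/10) = 5.188, G_3 = 10^(−4.70/10) = 0.3388
Friis cascade:
  F = 1.644 + (1.297 − 1)/0.6081 + (5.188 − 1)/50.58 = 2.216
NF = 10 log₁₀(2.216) = 3.46 dB

3.46 dB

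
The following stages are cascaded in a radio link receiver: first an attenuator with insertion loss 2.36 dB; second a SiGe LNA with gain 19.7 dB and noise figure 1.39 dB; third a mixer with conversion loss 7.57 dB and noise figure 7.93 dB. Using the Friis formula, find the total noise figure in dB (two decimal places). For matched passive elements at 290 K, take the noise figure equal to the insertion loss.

Convert to linear (a loss of L dB is a gain of −L dB): F_i = 10^(NF_i/10), G_i = 10^(G_i,dB/10)
  Stage 1: F_1 = 10^(2.36/10) = 1.722, G_1 = 10^(−2.36/10) = 0.5808
  Stage 2: F_2 = 10^(1.39/10) = 1.377, G_2 = 10^(19.7/10) = 93.33
  Stage 3: F_3 = 10^(7.93/10) = 6.209, G_3 = 10^(−7.57/10) = 0.1750
Friis cascade:
  F = 1.722 + (1.377 − 1)/0.5808 + (6.209 − 1)/54.20 = 2.467
NF = 10 log₁₀(2.467) = 3.92 dB

3.92 dB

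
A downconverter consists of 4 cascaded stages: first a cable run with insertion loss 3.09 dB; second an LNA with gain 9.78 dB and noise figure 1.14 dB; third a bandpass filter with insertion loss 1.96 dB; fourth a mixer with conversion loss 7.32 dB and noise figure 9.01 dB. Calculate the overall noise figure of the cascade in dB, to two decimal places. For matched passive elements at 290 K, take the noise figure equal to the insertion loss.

Convert to linear (a loss of L dB is a gain of −L dB): F_i = 10^(NF_i/10), G_i = 10^(G_i,dB/10)
  Stage 1: F_1 = 10^(3.09/10) = 2.037, G_1 = 10^(−3.09/10) = 0.4909
  Stage 2: F_2 = 10^(1.14/10) = 1.300, G_2 = 10^(9.78/10) = 9.506
  Stage 3: F_3 = 10^(1.96/10) = 1.570, G_3 = 10^(−1.96/10) = 0.6368
  Stage 4: F_4 = 10^(9.01/10) = 7.962, G_4 = 10^(−7.32/10) = 0.1854
Friis cascade:
  F = 2.037 + (1.300 − 1)/0.4909 + (1.570 − 1)/4.667 + (7.962 − 1)/2.972 = 5.113
NF = 10 log₁₀(5.113) = 7.09 dB

7.09 dB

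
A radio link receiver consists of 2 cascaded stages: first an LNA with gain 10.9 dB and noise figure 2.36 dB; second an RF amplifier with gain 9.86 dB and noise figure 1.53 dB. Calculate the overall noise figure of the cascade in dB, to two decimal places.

2.45 dB

Convert to linear (a loss of L dB is a gain of −L dB): F_i = 10^(NF_i/10), G_i = 10^(G_i,dB/10)
  Stage 1: F_1 = 10^(2.36/10) = 1.722, G_1 = 10^(10.9/10) = 12.30
  Stage 2: F_2 = 10^(1.53/10) = 1.422, G_2 = 10^(9.86/10) = 9.683
Friis cascade:
  F = 1.722 + (1.422 − 1)/12.30 = 1.756
NF = 10 log₁₀(1.756) = 2.45 dB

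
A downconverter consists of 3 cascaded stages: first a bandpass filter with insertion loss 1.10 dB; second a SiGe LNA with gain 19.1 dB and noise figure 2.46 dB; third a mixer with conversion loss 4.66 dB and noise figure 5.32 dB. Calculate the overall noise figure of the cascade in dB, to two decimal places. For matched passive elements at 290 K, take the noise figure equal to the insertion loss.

3.63 dB

Convert to linear (a loss of L dB is a gain of −L dB): F_i = 10^(NF_i/10), G_i = 10^(G_i,dB/10)
  Stage 1: F_1 = 10^(1.10/10) = 1.288, G_1 = 10^(−1.10/10) = 0.7762
  Stage 2: F_2 = 10^(2.46/10) = 1.762, G_2 = 10^(19.1/10) = 81.28
  Stage 3: F_3 = 10^(5.32/10) = 3.404, G_3 = 10^(−4.66/10) = 0.3420
Friis cascade:
  F = 1.288 + (1.762 − 1)/0.7762 + (3.404 − 1)/63.10 = 2.308
NF = 10 log₁₀(2.308) = 3.63 dB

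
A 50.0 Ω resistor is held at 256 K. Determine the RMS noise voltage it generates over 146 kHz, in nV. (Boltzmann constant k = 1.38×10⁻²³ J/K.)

321 nV

V_n = √(4kTRB)
4kTRB = 4 × 1.38×10⁻²³ × 256 × 5.00×10¹ × 1.46×10⁵ = 1.03×10⁻¹³ V²
V_n = √(1.03×10⁻¹³) = 3.21×10⁻⁷ V = 321 nV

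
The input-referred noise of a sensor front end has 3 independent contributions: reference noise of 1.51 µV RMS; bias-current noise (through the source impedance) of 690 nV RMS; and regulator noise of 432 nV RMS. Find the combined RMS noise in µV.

1.72 µV

Uncorrelated sources add in power (mean-square): V_tot = √(ΣV_i²)
V_tot = √[(1.51×10⁻⁶)² + (6.90×10⁻⁷)² + (4.32×10⁻⁷)²] = 1.72×10⁻⁶ V = 1.72 µV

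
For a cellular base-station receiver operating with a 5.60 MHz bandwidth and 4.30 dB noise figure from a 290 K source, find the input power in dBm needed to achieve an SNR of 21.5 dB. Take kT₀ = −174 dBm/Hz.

−80.7 dBm

Sensitivity = −174 + 10 log₁₀(B) + NF + SNR_min
= −174 + 67.48 + 4.30 + 21.5
= −80.72 dBm → −80.7 dBm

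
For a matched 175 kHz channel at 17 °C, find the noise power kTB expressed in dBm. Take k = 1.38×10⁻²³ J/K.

−121.5 dBm

T = 17 °C + 273.15 = 290.15 K
P_n = kTB = 1.38×10⁻²³ × 290.15 × 1.75×10⁵ = 7.01×10⁻¹⁶ W
In dBm: 10 log₁₀(7.01×10⁻¹⁶ / 10⁻³) = −121.5 dBm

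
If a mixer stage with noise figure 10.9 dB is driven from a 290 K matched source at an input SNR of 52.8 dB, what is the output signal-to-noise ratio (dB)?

By definition F = SNR_in/SNR_out, so in dB: SNR_out = SNR_in − NF
SNR_out = 52.8 − 10.9 = 41.9 dB

41.9 dB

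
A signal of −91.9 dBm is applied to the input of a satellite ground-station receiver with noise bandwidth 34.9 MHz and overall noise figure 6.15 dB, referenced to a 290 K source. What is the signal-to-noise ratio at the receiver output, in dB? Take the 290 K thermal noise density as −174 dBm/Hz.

0.5 dB

Noise floor: N = −174 + 10 log₁₀(B) + NF
10 log₁₀(3.49×10⁷) = 75.43 dB
N = −174 + 75.43 + 6.15 = −92.42 dBm
SNR = P_sig − N = −91.9 − (−92.42) = 0.52 dB → 0.5 dB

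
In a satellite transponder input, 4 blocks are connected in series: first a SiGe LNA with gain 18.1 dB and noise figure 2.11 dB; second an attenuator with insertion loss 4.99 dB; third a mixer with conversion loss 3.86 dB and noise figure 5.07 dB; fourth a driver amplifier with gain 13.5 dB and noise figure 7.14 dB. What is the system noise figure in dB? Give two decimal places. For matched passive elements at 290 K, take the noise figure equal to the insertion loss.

3.55 dB

Convert to linear (a loss of L dB is a gain of −L dB): F_i = 10^(NF_i/10), G_i = 10^(G_i,dB/10)
  Stage 1: F_1 = 10^(2.11/10) = 1.626, G_1 = 10^(18.1/10) = 64.57
  Stage 2: F_2 = 10^(4.99/10) = 3.155, G_2 = 10^(−4.99/10) = 0.3170
  Stage 3: F_3 = 10^(5.07/10) = 3.214, G_3 = 10^(−3.86/10) = 0.4111
  Stage 4: F_4 = 10^(7.14/10) = 5.176, G_4 = 10^(13.5/10) = 22.39
Friis cascade:
  F = 1.626 + (3.155 − 1)/64.57 + (3.214 − 1)/20.46 + (5.176 − 1)/8.414 = 2.263
NF = 10 log₁₀(2.263) = 3.55 dB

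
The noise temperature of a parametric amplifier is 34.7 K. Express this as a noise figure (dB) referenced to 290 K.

0.491 dB

F = 1 + T_e/T₀ = 1 + 34.7/290 = 1.11966
NF = 10 log₁₀(1.11966) = 0.491 dB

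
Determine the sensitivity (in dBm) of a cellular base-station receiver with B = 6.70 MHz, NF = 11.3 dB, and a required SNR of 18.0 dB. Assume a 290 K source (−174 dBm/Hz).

−76.4 dBm

Sensitivity = −174 + 10 log₁₀(B) + NF + SNR_min
= −174 + 68.26 + 11.3 + 18.0
= −76.44 dBm → −76.4 dBm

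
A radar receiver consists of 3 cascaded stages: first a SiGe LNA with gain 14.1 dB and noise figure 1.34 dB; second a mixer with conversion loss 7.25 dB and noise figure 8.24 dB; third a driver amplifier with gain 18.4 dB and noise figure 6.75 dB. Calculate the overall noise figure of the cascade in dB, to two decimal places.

3.72 dB

Convert to linear (a loss of L dB is a gain of −L dB): F_i = 10^(NF_i/10), G_i = 10^(G_i,dB/10)
  Stage 1: F_1 = 10^(1.34/10) = 1.361, G_1 = 10^(14.1/10) = 25.70
  Stage 2: F_2 = 10^(8.24/10) = 6.668, G_2 = 10^(−7.25/10) = 0.1884
  Stage 3: F_3 = 10^(6.75/10) = 4.732, G_3 = 10^(18.4/10) = 69.18
Friis cascade:
  F = 1.361 + (6.668 − 1)/25.70 + (4.732 − 1)/4.842 = 2.353
NF = 10 log₁₀(2.353) = 3.72 dB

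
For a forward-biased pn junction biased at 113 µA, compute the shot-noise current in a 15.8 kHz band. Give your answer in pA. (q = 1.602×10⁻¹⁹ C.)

I_n = √(2qI·B)
2qI·B = 2 × 1.602×10⁻¹⁹ × 1.13×10⁻⁴ × 1.58×10⁴ = 5.72×10⁻¹⁹ A²
I_n = √(5.72×10⁻¹⁹) = 7.56×10⁻¹⁰ A = 756 pA

756 pA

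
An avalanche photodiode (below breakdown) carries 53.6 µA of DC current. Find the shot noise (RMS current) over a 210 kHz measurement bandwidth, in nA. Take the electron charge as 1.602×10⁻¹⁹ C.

I_n = √(2qI·B)
2qI·B = 2 × 1.602×10⁻¹⁹ × 5.36×10⁻⁵ × 2.10×10⁵ = 3.61×10⁻¹⁸ A²
I_n = √(3.61×10⁻¹⁸) = 1.90×10⁻⁹ A = 1.90 nA

1.90 nA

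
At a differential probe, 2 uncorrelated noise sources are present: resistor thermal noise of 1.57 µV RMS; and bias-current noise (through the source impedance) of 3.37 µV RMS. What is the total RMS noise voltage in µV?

3.72 µV

Uncorrelated sources add in power (mean-square): V_tot = √(ΣV_i²)
V_tot = √[(1.57×10⁻⁶)² + (3.37×10⁻⁶)²] = 3.72×10⁻⁶ V = 3.72 µV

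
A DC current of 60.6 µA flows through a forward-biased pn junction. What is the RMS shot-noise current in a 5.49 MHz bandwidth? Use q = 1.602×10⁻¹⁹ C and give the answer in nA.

10.3 nA

I_n = √(2qI·B)
2qI·B = 2 × 1.602×10⁻¹⁹ × 6.06×10⁻⁵ × 5.49×10⁶ = 1.07×10⁻¹⁶ A²
I_n = √(1.07×10⁻¹⁶) = 1.03×10⁻⁸ A = 10.3 nA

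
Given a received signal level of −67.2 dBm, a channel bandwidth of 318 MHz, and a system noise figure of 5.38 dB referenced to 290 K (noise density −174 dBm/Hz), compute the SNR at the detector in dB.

Noise floor: N = −174 + 10 log₁₀(B) + NF
10 log₁₀(3.18×10⁸) = 85.02 dB
N = −174 + 85.02 + 5.38 = −83.60 dBm
SNR = P_sig − N = −67.2 − (−83.60) = 16.40 dB → 16.4 dB

16.4 dB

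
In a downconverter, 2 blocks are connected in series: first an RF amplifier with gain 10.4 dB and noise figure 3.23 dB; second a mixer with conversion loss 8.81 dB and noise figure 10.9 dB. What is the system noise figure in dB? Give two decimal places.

Convert to linear (a loss of L dB is a gain of −L dB): F_i = 10^(NF_i/10), G_i = 10^(G_i,dB/10)
  Stage 1: F_1 = 10^(3.23/10) = 2.104, G_1 = 10^(10.4/10) = 10.96
  Stage 2: F_2 = 10^(10.9/10) = 12.30, G_2 = 10^(−8.81/10) = 0.1315
Friis cascade:
  F = 2.104 + (12.30 − 1)/10.96 = 3.135
NF = 10 log₁₀(3.135) = 4.96 dB

4.96 dB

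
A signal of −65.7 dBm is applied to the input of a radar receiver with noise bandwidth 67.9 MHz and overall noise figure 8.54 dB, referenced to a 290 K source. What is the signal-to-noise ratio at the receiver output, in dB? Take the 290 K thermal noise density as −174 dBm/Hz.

Noise floor: N = −174 + 10 log₁₀(B) + NF
10 log₁₀(6.79×10⁷) = 78.32 dB
N = −174 + 78.32 + 8.54 = −87.14 dBm
SNR = P_sig − N = −65.7 − (−87.14) = 21.44 dB → 21.4 dB

21.4 dB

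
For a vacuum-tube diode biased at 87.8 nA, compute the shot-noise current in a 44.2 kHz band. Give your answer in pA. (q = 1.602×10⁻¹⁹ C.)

35.3 pA

I_n = √(2qI·B)
2qI·B = 2 × 1.602×10⁻¹⁹ × 8.78×10⁻⁸ × 4.42×10⁴ = 1.24×10⁻²¹ A²
I_n = √(1.24×10⁻²¹) = 3.53×10⁻¹¹ A = 35.3 pA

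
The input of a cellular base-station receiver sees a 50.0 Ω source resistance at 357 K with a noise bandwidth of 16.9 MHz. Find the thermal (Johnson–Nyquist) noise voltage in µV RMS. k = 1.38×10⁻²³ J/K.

V_n = √(4kTRB)
4kTRB = 4 × 1.38×10⁻²³ × 357 × 5.00×10¹ × 1.69×10⁷ = 1.67×10⁻¹¹ V²
V_n = √(1.67×10⁻¹¹) = 4.08×10⁻⁶ V = 4.08 µV

4.08 µV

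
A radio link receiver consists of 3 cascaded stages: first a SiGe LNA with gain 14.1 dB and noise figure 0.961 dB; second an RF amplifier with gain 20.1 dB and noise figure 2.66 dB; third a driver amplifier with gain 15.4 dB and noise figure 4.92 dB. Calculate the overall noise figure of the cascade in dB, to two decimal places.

1.08 dB

Convert to linear (a loss of L dB is a gain of −L dB): F_i = 10^(NF_i/10), G_i = 10^(G_i,dB/10)
  Stage 1: F_1 = 10^(0.961/10) = 1.248, G_1 = 10^(14.1/10) = 25.70
  Stage 2: F_2 = 10^(2.66/10) = 1.845, G_2 = 10^(20.1/10) = 102.3
  Stage 3: F_3 = 10^(4.92/10) = 3.105, G_3 = 10^(15.4/10) = 34.67
Friis cascade:
  F = 1.248 + (1.845 − 1)/25.70 + (3.105 − 1)/2630 = 1.281
NF = 10 log₁₀(1.281) = 1.08 dB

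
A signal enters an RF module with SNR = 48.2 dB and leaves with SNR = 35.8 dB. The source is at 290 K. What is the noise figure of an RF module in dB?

12.4 dB

NF (dB) = SNR_in(dB) − SNR_out(dB) when the source is at T₀
NF = 48.2 − 35.8 = 12.4 dB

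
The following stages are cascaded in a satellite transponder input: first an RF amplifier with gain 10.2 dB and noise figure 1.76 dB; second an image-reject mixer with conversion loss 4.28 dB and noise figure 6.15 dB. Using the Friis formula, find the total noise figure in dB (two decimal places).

2.55 dB

Convert to linear (a loss of L dB is a gain of −L dB): F_i = 10^(NF_i/10), G_i = 10^(G_i,dB/10)
  Stage 1: F_1 = 10^(1.76/10) = 1.500, G_1 = 10^(10.2/10) = 10.47
  Stage 2: F_2 = 10^(6.15/10) = 4.121, G_2 = 10^(−4.28/10) = 0.3733
Friis cascade:
  F = 1.500 + (4.121 − 1)/10.47 = 1.798
NF = 10 log₁₀(1.798) = 2.55 dB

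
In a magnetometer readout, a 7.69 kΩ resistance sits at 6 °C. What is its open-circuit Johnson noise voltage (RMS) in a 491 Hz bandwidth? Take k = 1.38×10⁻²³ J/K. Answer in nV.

T = 6 °C + 273.15 = 279.15 K
V_n = √(4kTRB)
4kTRB = 4 × 1.38×10⁻²³ × 279.15 × 7.69×10³ × 4.91×10² = 5.82×10⁻¹⁴ V²
V_n = √(5.82×10⁻¹⁴) = 2.41×10⁻⁷ V = 241 nV

241 nV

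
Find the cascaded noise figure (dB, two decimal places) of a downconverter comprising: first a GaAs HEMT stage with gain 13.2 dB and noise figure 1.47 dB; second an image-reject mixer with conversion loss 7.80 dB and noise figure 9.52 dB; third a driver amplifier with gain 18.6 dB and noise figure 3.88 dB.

3.42 dB

Convert to linear (a loss of L dB is a gain of −L dB): F_i = 10^(NF_i/10), G_i = 10^(G_i,dB/10)
  Stage 1: F_1 = 10^(1.47/10) = 1.403, G_1 = 10^(13.2/10) = 20.89
  Stage 2: F_2 = 10^(9.52/10) = 8.954, G_2 = 10^(−7.80/10) = 0.1660
  Stage 3: F_3 = 10^(3.88/10) = 2.443, G_3 = 10^(18.6/10) = 72.44
Friis cascade:
  F = 1.403 + (8.954 − 1)/20.89 + (2.443 − 1)/3.467 = 2.200
NF = 10 log₁₀(2.200) = 3.42 dB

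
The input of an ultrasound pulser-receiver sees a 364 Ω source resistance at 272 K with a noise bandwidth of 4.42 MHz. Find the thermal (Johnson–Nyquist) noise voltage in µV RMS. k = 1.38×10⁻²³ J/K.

4.91 µV

V_n = √(4kTRB)
4kTRB = 4 × 1.38×10⁻²³ × 272 × 3.64×10² × 4.42×10⁶ = 2.42×10⁻¹¹ V²
V_n = √(2.42×10⁻¹¹) = 4.91×10⁻⁶ V = 4.91 µV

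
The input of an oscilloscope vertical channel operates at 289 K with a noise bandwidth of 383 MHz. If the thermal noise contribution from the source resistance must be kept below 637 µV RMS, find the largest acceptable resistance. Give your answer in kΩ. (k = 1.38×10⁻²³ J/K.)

66.4 kΩ

Johnson–Nyquist: V_n = √(4kTRB) ⇒ R = V_n² / (4kTB)
4kTB = 4 × 1.38×10⁻²³ × 289 × 3.83×10⁸ = 6.11×10⁻¹²
R = (6.37×10⁻⁴)² / 6.11×10⁻¹² = 6.64×10⁴ Ω = 66.4 kΩ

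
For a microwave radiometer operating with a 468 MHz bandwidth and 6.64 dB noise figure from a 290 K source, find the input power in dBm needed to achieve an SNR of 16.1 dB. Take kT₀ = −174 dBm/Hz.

Sensitivity = −174 + 10 log₁₀(B) + NF + SNR_min
= −174 + 86.7 + 6.64 + 16.1
= −64.56 dBm → −64.6 dBm

−64.6 dBm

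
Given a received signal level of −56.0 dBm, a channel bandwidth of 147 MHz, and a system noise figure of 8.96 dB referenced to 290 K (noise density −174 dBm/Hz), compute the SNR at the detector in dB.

Noise floor: N = −174 + 10 log₁₀(B) + NF
10 log₁₀(1.47×10⁸) = 81.67 dB
N = −174 + 81.67 + 8.96 = −83.37 dBm
SNR = P_sig − N = −56.0 − (−83.37) = 27.37 dB → 27.4 dB

27.4 dB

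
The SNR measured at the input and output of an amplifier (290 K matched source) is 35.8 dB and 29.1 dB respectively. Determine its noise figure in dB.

NF (dB) = SNR_in(dB) − SNR_out(dB) when the source is at T₀
NF = 35.8 − 29.1 = 6.7 dB

6.7 dB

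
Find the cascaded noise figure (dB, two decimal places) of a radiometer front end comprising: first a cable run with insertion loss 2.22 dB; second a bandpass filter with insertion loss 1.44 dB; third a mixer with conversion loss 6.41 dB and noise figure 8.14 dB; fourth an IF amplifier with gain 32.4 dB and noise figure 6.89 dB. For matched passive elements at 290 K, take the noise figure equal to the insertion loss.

17.37 dB

Convert to linear (a loss of L dB is a gain of −L dB): F_i = 10^(NF_i/10), G_i = 10^(G_i,dB/10)
  Stage 1: F_1 = 10^(2.22/10) = 1.667, G_1 = 10^(−2.22/10) = 0.5998
  Stage 2: F_2 = 10^(1.44/10) = 1.393, G_2 = 10^(−1.44/10) = 0.7178
  Stage 3: F_3 = 10^(8.14/10) = 6.516, G_3 = 10^(−6.41/10) = 0.2286
  Stage 4: F_4 = 10^(6.89/10) = 4.887, G_4 = 10^(32.4/10) = 1738
Friis cascade:
  F = 1.667 + (1.393 − 1)/0.5998 + (6.516 − 1)/0.4305 + (4.887 − 1)/0.09840 = 54.63
NF = 10 log₁₀(54.63) = 17.37 dB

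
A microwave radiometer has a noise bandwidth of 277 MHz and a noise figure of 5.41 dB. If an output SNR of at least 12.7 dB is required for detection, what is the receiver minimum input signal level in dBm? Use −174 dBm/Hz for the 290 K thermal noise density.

−71.5 dBm

Sensitivity = −174 + 10 log₁₀(B) + NF + SNR_min
= −174 + 84.42 + 5.41 + 12.7
= −71.47 dBm → −71.5 dBm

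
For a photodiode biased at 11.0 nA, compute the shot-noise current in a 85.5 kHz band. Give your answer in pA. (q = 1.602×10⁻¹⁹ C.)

17.4 pA

I_n = √(2qI·B)
2qI·B = 2 × 1.602×10⁻¹⁹ × 1.10×10⁻⁸ × 8.55×10⁴ = 3.01×10⁻²² A²
I_n = √(3.01×10⁻²²) = 1.74×10⁻¹¹ A = 17.4 pA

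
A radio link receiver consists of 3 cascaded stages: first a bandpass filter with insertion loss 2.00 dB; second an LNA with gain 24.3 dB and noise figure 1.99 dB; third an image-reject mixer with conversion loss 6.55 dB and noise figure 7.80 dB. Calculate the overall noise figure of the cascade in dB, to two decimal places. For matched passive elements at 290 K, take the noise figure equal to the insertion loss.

4.04 dB

Convert to linear (a loss of L dB is a gain of −L dB): F_i = 10^(NF_i/10), G_i = 10^(G_i,dB/10)
  Stage 1: F_1 = 10^(2.00/10) = 1.585, G_1 = 10^(−2.00/10) = 0.6310
  Stage 2: F_2 = 10^(1.99/10) = 1.581, G_2 = 10^(24.3/10) = 269.2
  Stage 3: F_3 = 10^(7.80/10) = 6.026, G_3 = 10^(−6.55/10) = 0.2213
Friis cascade:
  F = 1.585 + (1.581 − 1)/0.6310 + (6.026 − 1)/169.8 = 2.536
NF = 10 log₁₀(2.536) = 4.04 dB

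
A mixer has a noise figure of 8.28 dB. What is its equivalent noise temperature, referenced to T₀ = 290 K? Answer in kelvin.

F = 10^(8.28/10) = 6.72977
T_e = (F − 1)·T₀ = (6.72977 − 1) × 290 = 1662 K

1662 K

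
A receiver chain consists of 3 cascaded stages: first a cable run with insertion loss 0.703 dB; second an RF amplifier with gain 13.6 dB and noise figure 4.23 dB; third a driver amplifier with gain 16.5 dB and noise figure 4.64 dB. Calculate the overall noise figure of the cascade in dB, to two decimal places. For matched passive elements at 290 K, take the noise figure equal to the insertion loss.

5.07 dB

Convert to linear (a loss of L dB is a gain of −L dB): F_i = 10^(NF_i/10), G_i = 10^(G_i,dB/10)
  Stage 1: F_1 = 10^(0.703/10) = 1.176, G_1 = 10^(−0.703/10) = 0.8506
  Stage 2: F_2 = 10^(4.23/10) = 2.649, G_2 = 10^(13.6/10) = 22.91
  Stage 3: F_3 = 10^(4.64/10) = 2.911, G_3 = 10^(16.5/10) = 44.67
Friis cascade:
  F = 1.176 + (2.649 − 1)/0.8506 + (2.911 − 1)/19.48 = 3.212
NF = 10 log₁₀(3.212) = 5.07 dB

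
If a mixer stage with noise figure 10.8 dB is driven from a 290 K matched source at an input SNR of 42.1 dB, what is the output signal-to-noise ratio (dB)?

By definition F = SNR_in/SNR_out, so in dB: SNR_out = SNR_in − NF
SNR_out = 42.1 − 10.8 = 31.3 dB

31.3 dB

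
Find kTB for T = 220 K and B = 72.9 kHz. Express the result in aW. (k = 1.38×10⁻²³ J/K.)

221 aW

P_n = kTB = 1.38×10⁻²³ × 220 × 7.29×10⁴ = 2.21×10⁻¹⁶ W = 221 aW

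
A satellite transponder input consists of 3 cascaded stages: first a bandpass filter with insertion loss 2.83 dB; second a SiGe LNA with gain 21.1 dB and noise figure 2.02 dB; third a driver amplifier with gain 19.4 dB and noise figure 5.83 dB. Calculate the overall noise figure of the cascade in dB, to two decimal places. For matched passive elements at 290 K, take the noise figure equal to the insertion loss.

Convert to linear (a loss of L dB is a gain of −L dB): F_i = 10^(NF_i/10), G_i = 10^(G_i,dB/10)
  Stage 1: F_1 = 10^(2.83/10) = 1.919, G_1 = 10^(−2.83/10) = 0.5212
  Stage 2: F_2 = 10^(2.02/10) = 1.592, G_2 = 10^(21.1/10) = 128.8
  Stage 3: F_3 = 10^(5.83/10) = 3.828, G_3 = 10^(19.4/10) = 87.10
Friis cascade:
  F = 1.919 + (1.592 − 1)/0.5212 + (3.828 − 1)/67.14 = 3.097
NF = 10 log₁₀(3.097) = 4.91 dB

4.91 dB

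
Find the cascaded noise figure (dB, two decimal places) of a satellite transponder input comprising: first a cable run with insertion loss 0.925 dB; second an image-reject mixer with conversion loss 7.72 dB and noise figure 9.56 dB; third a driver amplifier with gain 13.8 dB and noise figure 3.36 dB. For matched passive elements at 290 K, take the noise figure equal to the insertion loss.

12.95 dB

Convert to linear (a loss of L dB is a gain of −L dB): F_i = 10^(NF_i/10), G_i = 10^(G_i,dB/10)
  Stage 1: F_1 = 10^(0.925/10) = 1.237, G_1 = 10^(−0.925/10) = 0.8082
  Stage 2: F_2 = 10^(9.56/10) = 9.036, G_2 = 10^(−7.72/10) = 0.1690
  Stage 3: F_3 = 10^(3.36/10) = 2.168, G_3 = 10^(13.8/10) = 23.99
Friis cascade:
  F = 1.237 + (9.036 − 1)/0.8082 + (2.168 − 1)/0.1366 = 19.73
NF = 10 log₁₀(19.73) = 12.95 dB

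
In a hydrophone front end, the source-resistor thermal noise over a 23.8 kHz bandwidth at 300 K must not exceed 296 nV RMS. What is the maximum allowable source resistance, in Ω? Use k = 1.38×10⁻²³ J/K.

222 Ω

Johnson–Nyquist: V_n = √(4kTRB) ⇒ R = V_n² / (4kTB)
4kTB = 4 × 1.38×10⁻²³ × 300 × 2.38×10⁴ = 3.94×10⁻¹⁶
R = (2.96×10⁻⁷)² / 3.94×10⁻¹⁶ = 2.22×10² Ω = 222 Ω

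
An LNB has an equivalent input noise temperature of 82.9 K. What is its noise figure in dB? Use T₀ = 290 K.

F = 1 + T_e/T₀ = 1 + 82.9/290 = 1.28586
NF = 10 log₁₀(1.28586) = 1.09 dB

1.09 dB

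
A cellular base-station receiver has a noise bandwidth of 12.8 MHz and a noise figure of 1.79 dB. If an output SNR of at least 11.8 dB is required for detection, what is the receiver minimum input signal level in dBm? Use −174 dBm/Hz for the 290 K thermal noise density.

Sensitivity = −174 + 10 log₁₀(B) + NF + SNR_min
= −174 + 71.07 + 1.79 + 11.8
= −89.34 dBm → −89.3 dBm

−89.3 dBm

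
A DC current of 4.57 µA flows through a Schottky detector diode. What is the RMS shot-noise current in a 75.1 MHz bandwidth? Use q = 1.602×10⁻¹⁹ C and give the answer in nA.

10.5 nA

I_n = √(2qI·B)
2qI·B = 2 × 1.602×10⁻¹⁹ × 4.57×10⁻⁶ × 7.51×10⁷ = 1.10×10⁻¹⁶ A²
I_n = √(1.10×10⁻¹⁶) = 1.05×10⁻⁸ A = 10.5 nA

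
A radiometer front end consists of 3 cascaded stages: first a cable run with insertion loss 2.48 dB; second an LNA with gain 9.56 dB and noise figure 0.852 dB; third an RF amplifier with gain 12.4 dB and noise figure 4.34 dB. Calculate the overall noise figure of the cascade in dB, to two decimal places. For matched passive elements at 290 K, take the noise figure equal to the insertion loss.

3.96 dB

Convert to linear (a loss of L dB is a gain of −L dB): F_i = 10^(NF_i/10), G_i = 10^(G_i,dB/10)
  Stage 1: F_1 = 10^(2.48/10) = 1.770, G_1 = 10^(−2.48/10) = 0.5649
  Stage 2: F_2 = 10^(0.852/10) = 1.217, G_2 = 10^(9.56/10) = 9.036
  Stage 3: F_3 = 10^(4.34/10) = 2.716, G_3 = 10^(12.4/10) = 17.38
Friis cascade:
  F = 1.770 + (1.217 − 1)/0.5649 + (2.716 − 1)/5.105 = 2.490
NF = 10 log₁₀(2.490) = 3.96 dB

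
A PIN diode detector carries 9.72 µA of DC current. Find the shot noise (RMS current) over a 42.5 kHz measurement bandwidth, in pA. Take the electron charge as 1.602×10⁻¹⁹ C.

364 pA

I_n = √(2qI·B)
2qI·B = 2 × 1.602×10⁻¹⁹ × 9.72×10⁻⁶ × 4.25×10⁴ = 1.32×10⁻¹⁹ A²
I_n = √(1.32×10⁻¹⁹) = 3.64×10⁻¹⁰ A = 364 pA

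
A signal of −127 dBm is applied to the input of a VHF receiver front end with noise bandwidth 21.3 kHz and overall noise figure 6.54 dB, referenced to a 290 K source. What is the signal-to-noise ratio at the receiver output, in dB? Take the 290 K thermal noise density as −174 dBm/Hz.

−2.8 dB

Noise floor: N = −174 + 10 log₁₀(B) + NF
10 log₁₀(2.13×10⁴) = 43.28 dB
N = −174 + 43.28 + 6.54 = −124.18 dBm
SNR = P_sig − N = −127 − (−124.18) = −2.82 dB → −2.8 dB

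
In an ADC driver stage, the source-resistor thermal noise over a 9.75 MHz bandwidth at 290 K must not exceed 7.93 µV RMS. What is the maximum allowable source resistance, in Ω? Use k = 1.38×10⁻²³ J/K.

403 Ω

Johnson–Nyquist: V_n = √(4kTRB) ⇒ R = V_n² / (4kTB)
4kTB = 4 × 1.38×10⁻²³ × 290 × 9.75×10⁶ = 1.56×10⁻¹³
R = (7.93×10⁻⁶)² / 1.56×10⁻¹³ = 4.03×10² Ω = 403 Ω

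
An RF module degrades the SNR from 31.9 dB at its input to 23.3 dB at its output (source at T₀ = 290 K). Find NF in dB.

8.6 dB

NF (dB) = SNR_in(dB) − SNR_out(dB) when the source is at T₀
NF = 31.9 − 23.3 = 8.6 dB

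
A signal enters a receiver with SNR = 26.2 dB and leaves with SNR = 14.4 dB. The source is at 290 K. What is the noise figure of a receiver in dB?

11.8 dB

NF (dB) = SNR_in(dB) − SNR_out(dB) when the source is at T₀
NF = 26.2 − 14.4 = 11.8 dB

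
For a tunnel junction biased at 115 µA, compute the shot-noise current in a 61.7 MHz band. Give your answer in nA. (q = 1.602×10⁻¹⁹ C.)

47.7 nA

I_n = √(2qI·B)
2qI·B = 2 × 1.602×10⁻¹⁹ × 1.15×10⁻⁴ × 6.17×10⁷ = 2.27×10⁻¹⁵ A²
I_n = √(2.27×10⁻¹⁵) = 4.77×10⁻⁸ A = 47.7 nA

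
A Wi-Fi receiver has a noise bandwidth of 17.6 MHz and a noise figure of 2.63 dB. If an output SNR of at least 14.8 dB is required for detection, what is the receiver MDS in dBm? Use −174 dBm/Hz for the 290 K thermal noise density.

Sensitivity = −174 + 10 log₁₀(B) + NF + SNR_min
= −174 + 72.46 + 2.63 + 14.8
= −84.11 dBm → −84.1 dBm

−84.1 dBm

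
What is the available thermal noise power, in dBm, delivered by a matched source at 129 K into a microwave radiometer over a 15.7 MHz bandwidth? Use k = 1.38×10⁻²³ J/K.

P_n = kTB = 1.38×10⁻²³ × 129 × 1.57×10⁷ = 2.79×10⁻¹⁴ W
In dBm: 10 log₁₀(2.79×10⁻¹⁴ / 10⁻³) = −105.5 dBm

−105.5 dBm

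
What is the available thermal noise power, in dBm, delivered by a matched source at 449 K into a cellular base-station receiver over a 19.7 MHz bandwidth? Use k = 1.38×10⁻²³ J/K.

−99.1 dBm

P_n = kTB = 1.38×10⁻²³ × 449 × 1.97×10⁷ = 1.22×10⁻¹³ W
In dBm: 10 log₁₀(1.22×10⁻¹³ / 10⁻³) = −99.1 dBm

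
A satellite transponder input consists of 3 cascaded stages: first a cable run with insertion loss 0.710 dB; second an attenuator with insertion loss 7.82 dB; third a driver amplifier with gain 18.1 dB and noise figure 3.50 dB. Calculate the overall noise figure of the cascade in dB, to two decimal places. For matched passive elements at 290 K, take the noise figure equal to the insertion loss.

12.03 dB

Convert to linear (a loss of L dB is a gain of −L dB): F_i = 10^(NF_i/10), G_i = 10^(G_i,dB/10)
  Stage 1: F_1 = 10^(0.710/10) = 1.178, G_1 = 10^(−0.710/10) = 0.8492
  Stage 2: F_2 = 10^(7.82/10) = 6.053, G_2 = 10^(−7.82/10) = 0.1652
  Stage 3: F_3 = 10^(3.50/10) = 2.239, G_3 = 10^(18.1/10) = 64.57
Friis cascade:
  F = 1.178 + (6.053 − 1)/0.8492 + (2.239 − 1)/0.1403 = 15.96
NF = 10 log₁₀(15.96) = 12.03 dB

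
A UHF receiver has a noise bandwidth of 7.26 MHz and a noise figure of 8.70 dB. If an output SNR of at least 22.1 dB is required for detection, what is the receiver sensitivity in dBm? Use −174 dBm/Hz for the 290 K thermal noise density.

Sensitivity = −174 + 10 log₁₀(B) + NF + SNR_min
= −174 + 68.61 + 8.70 + 22.1
= −74.59 dBm → −74.6 dBm

−74.6 dBm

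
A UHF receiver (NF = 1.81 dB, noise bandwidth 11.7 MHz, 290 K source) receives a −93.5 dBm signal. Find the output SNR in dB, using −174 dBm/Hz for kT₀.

8.0 dB

Noise floor: N = −174 + 10 log₁₀(B) + NF
10 log₁₀(1.17×10⁷) = 70.68 dB
N = −174 + 70.68 + 1.81 = −101.51 dBm
SNR = P_sig − N = −93.5 − (−101.51) = 8.01 dB → 8.0 dB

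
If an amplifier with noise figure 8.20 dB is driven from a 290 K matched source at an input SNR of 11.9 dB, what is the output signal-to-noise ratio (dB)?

By definition F = SNR_in/SNR_out, so in dB: SNR_out = SNR_in − NF
SNR_out = 11.9 − 8.20 = 3.70 dB

3.70 dB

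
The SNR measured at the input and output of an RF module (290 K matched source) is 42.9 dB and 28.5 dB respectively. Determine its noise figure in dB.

14.4 dB

NF (dB) = SNR_in(dB) − SNR_out(dB) when the source is at T₀
NF = 42.9 − 28.5 = 14.4 dB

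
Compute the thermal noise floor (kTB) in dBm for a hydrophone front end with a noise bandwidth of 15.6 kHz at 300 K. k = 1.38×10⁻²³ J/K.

P_n = kTB = 1.38×10⁻²³ × 300 × 1.56×10⁴ = 6.46×10⁻¹⁷ W
In dBm: 10 log₁₀(6.46×10⁻¹⁷ / 10⁻³) = −131.9 dBm

−131.9 dBm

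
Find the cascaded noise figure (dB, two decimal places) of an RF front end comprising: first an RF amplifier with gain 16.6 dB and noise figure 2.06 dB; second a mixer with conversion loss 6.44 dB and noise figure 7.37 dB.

Convert to linear (a loss of L dB is a gain of −L dB): F_i = 10^(NF_i/10), G_i = 10^(G_i,dB/10)
  Stage 1: F_1 = 10^(2.06/10) = 1.607, G_1 = 10^(16.6/10) = 45.71
  Stage 2: F_2 = 10^(7.37/10) = 5.458, G_2 = 10^(−6.44/10) = 0.2270
Friis cascade:
  F = 1.607 + (5.458 − 1)/45.71 = 1.704
NF = 10 log₁₀(1.704) = 2.32 dB

2.32 dB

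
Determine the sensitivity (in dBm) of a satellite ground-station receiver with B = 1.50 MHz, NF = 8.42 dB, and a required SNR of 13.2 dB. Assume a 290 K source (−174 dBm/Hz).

Sensitivity = −174 + 10 log₁₀(B) + NF + SNR_min
= −174 + 61.76 + 8.42 + 13.2
= −90.62 dBm → −90.6 dBm

−90.6 dBm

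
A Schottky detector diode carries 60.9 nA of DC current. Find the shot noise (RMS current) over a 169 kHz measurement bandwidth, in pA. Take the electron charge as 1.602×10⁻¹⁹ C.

I_n = √(2qI·B)
2qI·B = 2 × 1.602×10⁻¹⁹ × 6.09×10⁻⁸ × 1.69×10⁵ = 3.30×10⁻²¹ A²
I_n = √(3.30×10⁻²¹) = 5.74×10⁻¹¹ A = 57.4 pA

57.4 pA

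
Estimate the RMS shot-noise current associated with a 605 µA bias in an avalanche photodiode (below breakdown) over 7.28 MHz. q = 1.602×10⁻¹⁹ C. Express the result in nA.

37.6 nA

I_n = √(2qI·B)
2qI·B = 2 × 1.602×10⁻¹⁹ × 6.05×10⁻⁴ × 7.28×10⁶ = 1.41×10⁻¹⁵ A²
I_n = √(1.41×10⁻¹⁵) = 3.76×10⁻⁸ A = 37.6 nA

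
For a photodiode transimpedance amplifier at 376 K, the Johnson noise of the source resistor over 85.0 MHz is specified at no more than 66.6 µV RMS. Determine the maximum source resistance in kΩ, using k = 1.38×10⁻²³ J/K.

2.51 kΩ

Johnson–Nyquist: V_n = √(4kTRB) ⇒ R = V_n² / (4kTB)
4kTB = 4 × 1.38×10⁻²³ × 376 × 8.50×10⁷ = 1.76×10⁻¹²
R = (6.66×10⁻⁵)² / 1.76×10⁻¹² = 2.51×10³ Ω = 2.51 kΩ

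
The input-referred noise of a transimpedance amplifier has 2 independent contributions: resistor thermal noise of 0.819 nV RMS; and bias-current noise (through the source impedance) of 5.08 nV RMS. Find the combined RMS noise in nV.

Uncorrelated sources add in power (mean-square): V_tot = √(ΣV_i²)
V_tot = √[(8.19×10⁻¹⁰)² + (5.08×10⁻⁹)²] = 5.15×10⁻⁹ V = 5.15 nV

5.15 nV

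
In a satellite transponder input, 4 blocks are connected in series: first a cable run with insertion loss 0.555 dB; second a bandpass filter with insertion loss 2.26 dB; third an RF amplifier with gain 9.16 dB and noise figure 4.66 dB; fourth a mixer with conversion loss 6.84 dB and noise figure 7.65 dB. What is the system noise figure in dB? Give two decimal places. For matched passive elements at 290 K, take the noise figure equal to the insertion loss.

8.27 dB

Convert to linear (a loss of L dB is a gain of −L dB): F_i = 10^(NF_i/10), G_i = 10^(G_i,dB/10)
  Stage 1: F_1 = 10^(0.555/10) = 1.136, G_1 = 10^(−0.555/10) = 0.8800
  Stage 2: F_2 = 10^(2.26/10) = 1.683, G_2 = 10^(−2.26/10) = 0.5943
  Stage 3: F_3 = 10^(4.66/10) = 2.924, G_3 = 10^(9.16/10) = 8.241
  Stage 4: F_4 = 10^(7.65/10) = 5.821, G_4 = 10^(−6.84/10) = 0.2070
Friis cascade:
  F = 1.136 + (1.683 − 1)/0.8800 + (2.924 − 1)/0.5230 + (5.821 − 1)/4.310 = 6.710
NF = 10 log₁₀(6.710) = 8.27 dB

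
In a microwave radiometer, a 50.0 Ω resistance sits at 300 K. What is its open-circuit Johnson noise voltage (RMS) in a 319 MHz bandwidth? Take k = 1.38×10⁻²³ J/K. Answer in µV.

16.3 µV

V_n = √(4kTRB)
4kTRB = 4 × 1.38×10⁻²³ × 300 × 5.00×10¹ × 3.19×10⁸ = 2.64×10⁻¹⁰ V²
V_n = √(2.64×10⁻¹⁰) = 1.63×10⁻⁵ V = 16.3 µV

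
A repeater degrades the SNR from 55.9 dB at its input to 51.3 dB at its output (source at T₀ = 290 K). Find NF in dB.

4.6 dB

NF (dB) = SNR_in(dB) − SNR_out(dB) when the source is at T₀
NF = 55.9 − 51.3 = 4.6 dB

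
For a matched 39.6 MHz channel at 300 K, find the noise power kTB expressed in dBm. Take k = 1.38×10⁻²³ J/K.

P_n = kTB = 1.38×10⁻²³ × 300 × 3.96×10⁷ = 1.64×10⁻¹³ W
In dBm: 10 log₁₀(1.64×10⁻¹³ / 10⁻³) = −97.9 dBm

−97.9 dBm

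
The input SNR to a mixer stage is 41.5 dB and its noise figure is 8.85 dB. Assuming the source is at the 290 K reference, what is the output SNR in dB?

32.65 dB

By definition F = SNR_in/SNR_out, so in dB: SNR_out = SNR_in − NF
SNR_out = 41.5 − 8.85 = 32.65 dB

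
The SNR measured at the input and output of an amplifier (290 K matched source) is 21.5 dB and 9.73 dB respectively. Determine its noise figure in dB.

11.77 dB

NF (dB) = SNR_in(dB) − SNR_out(dB) when the source is at T₀
NF = 21.5 − 9.73 = 11.77 dB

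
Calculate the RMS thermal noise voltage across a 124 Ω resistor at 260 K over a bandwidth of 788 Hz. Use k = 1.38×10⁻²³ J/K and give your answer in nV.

V_n = √(4kTRB)
4kTRB = 4 × 1.38×10⁻²³ × 260 × 1.24×10² × 7.88×10² = 1.40×10⁻¹⁵ V²
V_n = √(1.40×10⁻¹⁵) = 3.74×10⁻⁸ V = 37.4 nV

37.4 nV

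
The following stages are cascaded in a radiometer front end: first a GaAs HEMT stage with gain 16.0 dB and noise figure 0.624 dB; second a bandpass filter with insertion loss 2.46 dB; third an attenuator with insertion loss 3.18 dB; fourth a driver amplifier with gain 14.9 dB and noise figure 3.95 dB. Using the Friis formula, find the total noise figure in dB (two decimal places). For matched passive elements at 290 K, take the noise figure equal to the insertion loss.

1.33 dB

Convert to linear (a loss of L dB is a gain of −L dB): F_i = 10^(NF_i/10), G_i = 10^(G_i,dB/10)
  Stage 1: F_1 = 10^(0.624/10) = 1.155, G_1 = 10^(16.0/10) = 39.81
  Stage 2: F_2 = 10^(2.46/10) = 1.762, G_2 = 10^(−2.46/10) = 0.5675
  Stage 3: F_3 = 10^(3.18/10) = 2.080, G_3 = 10^(−3.18/10) = 0.4808
  Stage 4: F_4 = 10^(3.95/10) = 2.483, G_4 = 10^(14.9/10) = 30.90
Friis cascade:
  F = 1.155 + (1.762 − 1)/39.81 + (2.080 − 1)/22.59 + (2.483 − 1)/10.86 = 1.358
NF = 10 log₁₀(1.358) = 1.33 dB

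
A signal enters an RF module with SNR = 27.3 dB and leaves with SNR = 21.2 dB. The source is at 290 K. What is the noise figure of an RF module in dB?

NF (dB) = SNR_in(dB) − SNR_out(dB) when the source is at T₀
NF = 27.3 − 21.2 = 6.1 dB

6.1 dB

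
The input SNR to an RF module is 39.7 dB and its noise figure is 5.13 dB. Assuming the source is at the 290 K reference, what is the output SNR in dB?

34.57 dB

By definition F = SNR_in/SNR_out, so in dB: SNR_out = SNR_in − NF
SNR_out = 39.7 − 5.13 = 34.57 dB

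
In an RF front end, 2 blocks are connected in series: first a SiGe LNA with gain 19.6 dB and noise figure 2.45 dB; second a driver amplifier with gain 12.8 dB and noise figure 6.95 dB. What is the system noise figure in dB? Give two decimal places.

Convert to linear (a loss of L dB is a gain of −L dB): F_i = 10^(NF_i/10), G_i = 10^(G_i,dB/10)
  Stage 1: F_1 = 10^(2.45/10) = 1.758, G_1 = 10^(19.6/10) = 91.20
  Stage 2: F_2 = 10^(6.95/10) = 4.955, G_2 = 10^(12.8/10) = 19.05
Friis cascade:
  F = 1.758 + (4.955 − 1)/91.20 = 1.801
NF = 10 log₁₀(1.801) = 2.56 dB

2.56 dB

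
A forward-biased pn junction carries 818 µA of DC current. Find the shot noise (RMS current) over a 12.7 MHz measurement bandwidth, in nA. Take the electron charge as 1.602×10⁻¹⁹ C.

57.7 nA

I_n = √(2qI·B)
2qI·B = 2 × 1.602×10⁻¹⁹ × 8.18×10⁻⁴ × 1.27×10⁷ = 3.33×10⁻¹⁵ A²
I_n = √(3.33×10⁻¹⁵) = 5.77×10⁻⁸ A = 57.7 nA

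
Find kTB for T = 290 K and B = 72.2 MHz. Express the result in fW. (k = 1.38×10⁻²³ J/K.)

289 fW

P_n = kTB = 1.38×10⁻²³ × 290 × 7.22×10⁷ = 2.89×10⁻¹³ W = 289 fW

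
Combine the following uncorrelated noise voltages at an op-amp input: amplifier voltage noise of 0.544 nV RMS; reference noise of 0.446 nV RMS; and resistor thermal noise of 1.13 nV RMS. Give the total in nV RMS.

Uncorrelated sources add in power (mean-square): V_tot = √(ΣV_i²)
V_tot = √[(5.44×10⁻¹⁰)² + (4.46×10⁻¹⁰)² + (1.13×10⁻⁹)²] = 1.33×10⁻⁹ V = 1.33 nV

1.33 nV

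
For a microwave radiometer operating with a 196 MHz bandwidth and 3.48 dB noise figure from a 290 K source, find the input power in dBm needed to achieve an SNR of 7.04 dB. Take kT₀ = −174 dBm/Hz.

Sensitivity = −174 + 10 log₁₀(B) + NF + SNR_min
= −174 + 82.92 + 3.48 + 7.04
= −80.56 dBm → −80.6 dBm

−80.6 dBm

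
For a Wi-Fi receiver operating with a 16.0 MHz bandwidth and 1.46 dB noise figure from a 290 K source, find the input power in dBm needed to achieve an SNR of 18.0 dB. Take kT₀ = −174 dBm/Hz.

Sensitivity = −174 + 10 log₁₀(B) + NF + SNR_min
= −174 + 72.04 + 1.46 + 18.0
= −82.50 dBm → −82.5 dBm

−82.5 dBm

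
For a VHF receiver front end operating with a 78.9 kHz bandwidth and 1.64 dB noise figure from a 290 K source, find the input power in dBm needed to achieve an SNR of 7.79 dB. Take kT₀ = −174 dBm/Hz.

Sensitivity = −174 + 10 log₁₀(B) + NF + SNR_min
= −174 + 48.97 + 1.64 + 7.79
= −115.60 dBm → −115.6 dBm

−115.6 dBm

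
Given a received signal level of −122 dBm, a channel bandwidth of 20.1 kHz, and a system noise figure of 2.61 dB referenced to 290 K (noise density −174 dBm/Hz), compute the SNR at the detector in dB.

Noise floor: N = −174 + 10 log₁₀(B) + NF
10 log₁₀(2.01×10⁴) = 43.03 dB
N = −174 + 43.03 + 2.61 = −128.36 dBm
SNR = P_sig − N = −122 − (−128.36) = 6.36 dB → 6.4 dB

6.4 dB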